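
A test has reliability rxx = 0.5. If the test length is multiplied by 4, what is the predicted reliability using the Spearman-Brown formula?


r_new = (n * rxx) / (1 + (n-1) * rxx)
r_new = (4 * 0.5) / (1 + 3 * 0.5)
r_new = 2.0 / 2.5
r_new = 0.8

0.8


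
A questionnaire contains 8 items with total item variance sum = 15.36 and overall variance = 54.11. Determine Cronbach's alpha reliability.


alpha = (k/(k-1)) * (1 - sum(si^2)/s_total^2)
= (8/7) * (1 - 15.36/54.11)
alpha = 0.8184

0.8184


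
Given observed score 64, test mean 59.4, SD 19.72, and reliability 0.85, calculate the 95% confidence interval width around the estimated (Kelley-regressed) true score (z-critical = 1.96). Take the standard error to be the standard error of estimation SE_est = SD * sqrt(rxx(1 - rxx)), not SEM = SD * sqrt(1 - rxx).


True score estimate = 0.85*64 + 0.15*59.4 = 63.31
SE_est = SD * sqrt(rxx * (1 - rxx)) = 19.72 * sqrt(0.85 * 0.15) = 19.72 * sqrt(0.1275) = 7.041448
CI = T_est +/- z * SE_est, so width = 2 * z * SE_est = 2 * 1.96 * 7.041448
Width = 27.6025

27.6025


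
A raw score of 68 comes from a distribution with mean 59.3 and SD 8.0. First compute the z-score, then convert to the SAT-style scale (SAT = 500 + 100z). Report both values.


z = (X - mean) / SD = (68 - 59.3) / 8.0
z = 8.7 / 8.0
z = 1.0875
SAT-scale = SAT = 500 + 100z
Carry z at full precision (z = 8.7 / 8.0) into the conversion:
SAT-scale = 500 + 100 * (8.7 / 8.0) = 500 + 870 / 8.0
SAT-scale = 500 + 108.75
SAT-scale = 608.75

608.75


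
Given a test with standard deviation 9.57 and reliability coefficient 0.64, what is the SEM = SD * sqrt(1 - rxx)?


SEM = SD * sqrt(1 - rxx)
SEM = 9.57 * sqrt(1 - 0.64)
SEM = 9.57 * sqrt(0.36) = 9.57 * 0.6
SEM = 5.742

5.742


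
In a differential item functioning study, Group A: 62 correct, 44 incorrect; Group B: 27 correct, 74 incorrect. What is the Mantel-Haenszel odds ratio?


Odds_A = 62/44 = 1.4091
Odds_B = 27/74 = 0.3649
OR = Odds_A / Odds_B = 1.4091 / 0.3649
Exactly, OR = (62 * 74) / (44 * 27) = 4588 / 1188
OR = 3.862

3.862


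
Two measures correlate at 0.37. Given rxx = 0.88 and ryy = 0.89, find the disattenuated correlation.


r_corrected = rxy / sqrt(rxx * ryy)
= 0.37 / sqrt(0.88 * 0.89)
= 0.37 / sqrt(0.7832)
= 0.37 / 0.884986
r_corrected = 0.4181

0.4181


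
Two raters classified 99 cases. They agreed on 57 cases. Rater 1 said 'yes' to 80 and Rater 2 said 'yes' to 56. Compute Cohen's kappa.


P_o = 57/99 = 0.575758
P_e = (80*56 + 19*43) / 9801 = 0.540455
kappa = (P_o - P_e) / (1 - P_e)
kappa = (0.575758 - 0.540455) / (1 - 0.540455)
kappa = 0.0768

0.0768


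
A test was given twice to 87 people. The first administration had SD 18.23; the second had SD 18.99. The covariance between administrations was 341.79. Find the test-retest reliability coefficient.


r = cov(X,Y) / (SD_X * SD_Y)
r = 341.79 / (18.23 * 18.99)
r = 341.79 / 346.1877
r = 0.9873

0.9873


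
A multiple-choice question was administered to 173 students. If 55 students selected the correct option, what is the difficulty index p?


Item difficulty p = number correct / total examinees
p = 55 / 173
p = 0.3179

0.3179


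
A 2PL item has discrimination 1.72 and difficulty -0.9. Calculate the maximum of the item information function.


For 2PL, max info at theta = b = -0.9
I_max = a^2 / 4 = 1.72^2 / 4
= 2.9584 / 4
I_max = 0.7396

0.7396


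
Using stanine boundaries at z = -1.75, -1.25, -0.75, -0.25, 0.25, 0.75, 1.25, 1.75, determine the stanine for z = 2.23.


Stanine boundaries: [-1.75, -1.25, -0.75, -0.25, 0.25, 0.75, 1.25, 1.75]
z = 2.23
Check each boundary:
  z >= -1.75 -> could be stanine 2
  z >= -1.25 -> could be stanine 3
  z >= -0.75 -> could be stanine 4
  z >= -0.25 -> could be stanine 5
  z >= 0.25 -> could be stanine 6
  z >= 0.75 -> could be stanine 7
  z >= 1.25 -> could be stanine 8
  z >= 1.75 -> could be stanine 9
Highest qualifying boundary gives stanine = 9

9


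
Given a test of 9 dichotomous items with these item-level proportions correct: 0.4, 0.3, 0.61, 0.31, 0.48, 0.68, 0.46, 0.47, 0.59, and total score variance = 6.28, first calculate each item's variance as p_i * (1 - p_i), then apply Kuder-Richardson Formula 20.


For each item, compute p_i * q_i:
  Item 1: 0.4 * 0.6 = 0.24
  Item 2: 0.3 * 0.7 = 0.21
  Item 3: 0.61 * 0.39 = 0.2379
  Item 4: 0.31 * 0.69 = 0.2139
  Item 5: 0.48 * 0.52 = 0.2496
  Item 6: 0.68 * 0.32 = 0.2176
  Item 7: 0.46 * 0.54 = 0.2484
  Item 8: 0.47 * 0.53 = 0.2491
  Item 9: 0.59 * 0.41 = 0.2419
Sum(p_i * q_i) = 0.24 + 0.21 + 0.2379 + 0.2139 + 0.2496 + 0.2176 + 0.2484 + 0.2491 + 0.2419 = 2.1084
KR-20 = (k/(k-1)) * (1 - Sum(p_i*q_i) / Var_total)
= (9/8) * (1 - 2.1084/6.28)
= 1.125 * 0.6643
KR-20 = 0.7473

0.7473


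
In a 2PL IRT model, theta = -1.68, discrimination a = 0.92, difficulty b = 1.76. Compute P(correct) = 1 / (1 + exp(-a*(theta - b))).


a*(theta - b) = 0.92 * (-1.68 - 1.76) = -3.1648
exp(--3.1648) = 23.684
P = 1 / (1 + 23.684)
P = 0.0405

0.0405


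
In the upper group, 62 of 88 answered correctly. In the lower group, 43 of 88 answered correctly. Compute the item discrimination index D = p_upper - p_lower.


p_upper = 62/88 = 0.7045
p_lower = 43/88 = 0.4886
D = 0.7045 - 0.4886 = 0.2159

0.2159


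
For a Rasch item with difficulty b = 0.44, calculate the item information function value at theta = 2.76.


P = 1/(1+exp(-(2.76-0.44))) = 0.9105
I = P*(1-P) = 0.9105 * 0.0895
I = 0.0815

0.0815


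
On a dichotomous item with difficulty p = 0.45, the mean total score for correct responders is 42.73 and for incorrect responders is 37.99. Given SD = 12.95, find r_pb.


q = 1 - p = 0.55
rpb = ((M1 - M0) / SD) * sqrt(p * q)
rpb = ((42.73 - 37.99) / 12.95) * sqrt(0.45 * 0.55)
rpb = 0.1821

0.1821


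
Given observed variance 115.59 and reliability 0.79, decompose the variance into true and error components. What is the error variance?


var_true = rxx * var_obs = 0.79 * 115.59 = 91.3161
var_error = var_obs - var_true
var_error = 115.59 - 91.3161
var_error = 24.2739

24.2739


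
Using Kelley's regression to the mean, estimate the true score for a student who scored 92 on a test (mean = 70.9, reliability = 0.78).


T_est = rxx * X + (1 - rxx) * mean
T_est = 0.78 * 92 + 0.22 * 70.9
T_est = 71.76 + 15.598
T_est = 87.358

87.358


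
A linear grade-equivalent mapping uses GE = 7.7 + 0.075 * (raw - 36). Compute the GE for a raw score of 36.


raw - median = 36 - 36 = 0
slope * diff = 0.075 * 0 = 0.0
GE = 7.7 + 0.0
GE = 7.7

7.7


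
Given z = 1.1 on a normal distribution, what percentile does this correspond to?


CDF(z) = 0.5 * (1 + erf(z/sqrt(2)))
erf(0.7778) = 0.7287
CDF = 0.8643
Percentile rank = 0.8643 * 100 = 86.43

86.43


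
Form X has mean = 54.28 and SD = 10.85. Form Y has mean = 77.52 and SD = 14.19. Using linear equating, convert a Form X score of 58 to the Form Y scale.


slope = SD_Y / SD_X = 14.19 / 10.85 ~ 1.3078
intercept = mean_Y - slope * mean_X = 77.52 - (14.19 / 10.85) * 54.28 ~ 6.5308
Y = slope * X + intercept. To avoid rounding drift from the rounded slope/intercept, evaluate the equivalent form Y = mean_Y + SD_Y * (X - mean_X) / SD_X at full precision:
Y = 77.52 + 14.19 * (58 - 54.28) / 10.85
Y = 77.52 + 14.19 * 3.72 / 10.85
Y = 77.52 + 52.7868 / 10.85
Y = 77.52 + 4.8651
Y = 82.3851

82.3851


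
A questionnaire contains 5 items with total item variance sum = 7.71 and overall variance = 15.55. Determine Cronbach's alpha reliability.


alpha = (k/(k-1)) * (1 - sum(si^2)/s_total^2)
= (5/4) * (1 - 7.71/15.55)
alpha = 0.6302

0.6302


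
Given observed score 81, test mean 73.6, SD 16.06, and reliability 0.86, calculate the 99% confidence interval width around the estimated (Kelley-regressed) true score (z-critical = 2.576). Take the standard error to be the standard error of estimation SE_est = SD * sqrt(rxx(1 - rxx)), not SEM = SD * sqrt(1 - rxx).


True score estimate = 0.86*81 + 0.14*73.6 = 79.964
SE_est = SD * sqrt(rxx * (1 - rxx)) = 16.06 * sqrt(0.86 * 0.14) = 16.06 * sqrt(0.1204) = 5.572612
CI = T_est +/- z * SE_est, so width = 2 * z * SE_est = 2 * 2.576 * 5.572612
Width = 28.7101

28.7101


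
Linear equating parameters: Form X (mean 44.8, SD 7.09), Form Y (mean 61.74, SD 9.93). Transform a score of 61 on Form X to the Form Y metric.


slope = SD_Y / SD_X = 9.93 / 7.09 ~ 1.4006
intercept = mean_Y - slope * mean_X = 61.74 - (9.93 / 7.09) * 44.8 ~ -1.0053
Y = slope * X + intercept. To avoid rounding drift from the rounded slope/intercept, evaluate the equivalent form Y = mean_Y + SD_Y * (X - mean_X) / SD_X at full precision:
Y = 61.74 + 9.93 * (61 - 44.8) / 7.09
Y = 61.74 + 9.93 * 16.2 / 7.09
Y = 61.74 + 160.866 / 7.09
Y = 61.74 + 22.6891
Y = 84.4291

84.4291


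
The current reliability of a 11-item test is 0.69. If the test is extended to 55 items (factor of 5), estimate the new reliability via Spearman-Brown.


r_new = (n * rxx) / (1 + (n-1) * rxx)
r_new = (5 * 0.69) / (1 + 4 * 0.69)
r_new = 3.45 / 3.76
r_new = 0.9176

0.9176


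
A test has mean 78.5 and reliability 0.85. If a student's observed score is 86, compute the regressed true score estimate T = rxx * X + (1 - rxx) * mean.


T_est = rxx * X + (1 - rxx) * mean
T_est = 0.85 * 86 + 0.15 * 78.5
T_est = 73.1 + 11.775
T_est = 84.875

84.875


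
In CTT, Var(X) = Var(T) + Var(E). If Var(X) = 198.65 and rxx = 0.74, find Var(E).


var_true = rxx * var_obs = 0.74 * 198.65 = 147.001
var_error = var_obs - var_true
var_error = 198.65 - 147.001
var_error = 51.649

51.649


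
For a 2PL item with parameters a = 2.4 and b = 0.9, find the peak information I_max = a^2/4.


For 2PL, max info at theta = b = 0.9
I_max = a^2 / 4 = 2.4^2 / 4
= 5.76 / 4
I_max = 1.44

1.44


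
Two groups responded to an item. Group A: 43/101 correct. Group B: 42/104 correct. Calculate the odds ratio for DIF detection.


Odds_A = 43/58 = 0.7414
Odds_B = 42/62 = 0.6774
OR = Odds_A / Odds_B = 0.7414 / 0.6774
Exactly, OR = (43 * 62) / (58 * 42) = 2666 / 2436
OR = 1.0944

1.0944


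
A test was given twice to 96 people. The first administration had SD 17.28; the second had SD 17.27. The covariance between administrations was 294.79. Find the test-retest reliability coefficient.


r = cov(X,Y) / (SD_X * SD_Y)
r = 294.79 / (17.28 * 17.27)
r = 294.79 / 298.4256
r = 0.9878

0.9878


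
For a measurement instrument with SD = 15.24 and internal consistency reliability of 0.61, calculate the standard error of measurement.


SEM = SD * sqrt(1 - rxx)
SEM = 15.24 * sqrt(1 - 0.61)
SEM = 15.24 * sqrt(0.39) = 15.24 * 0.6245
SEM = 9.5174

9.5174


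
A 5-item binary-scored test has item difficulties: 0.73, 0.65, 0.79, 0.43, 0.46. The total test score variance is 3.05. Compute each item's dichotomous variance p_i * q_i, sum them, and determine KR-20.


For each item, compute p_i * q_i:
  Item 1: 0.73 * 0.27 = 0.1971
  Item 2: 0.65 * 0.35 = 0.2275
  Item 3: 0.79 * 0.21 = 0.1659
  Item 4: 0.43 * 0.57 = 0.2451
  Item 5: 0.46 * 0.54 = 0.2484
Sum(p_i * q_i) = 0.1971 + 0.2275 + 0.1659 + 0.2451 + 0.2484 = 1.084
KR-20 = (k/(k-1)) * (1 - Sum(p_i*q_i) / Var_total)
= (5/4) * (1 - 1.084/3.05)
= 1.25 * 0.6446
KR-20 = 0.8057

0.8057


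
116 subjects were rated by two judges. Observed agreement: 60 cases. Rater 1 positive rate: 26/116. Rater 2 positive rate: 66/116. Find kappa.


P_o = 60/116 = 0.517241
P_e = (26*66 + 90*50) / 13456 = 0.46195
kappa = (P_o - P_e) / (1 - P_e)
kappa = (0.517241 - 0.46195) / (1 - 0.46195)
kappa = 0.1028

0.1028


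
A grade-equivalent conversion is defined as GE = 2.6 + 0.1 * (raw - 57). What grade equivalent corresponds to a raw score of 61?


raw - median = 61 - 57 = 4
slope * diff = 0.1 * 4 = 0.4
GE = 2.6 + 0.4
GE = 3.0

3.0


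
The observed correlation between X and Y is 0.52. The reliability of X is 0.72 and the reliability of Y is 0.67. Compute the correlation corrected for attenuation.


r_corrected = rxy / sqrt(rxx * ryy)
= 0.52 / sqrt(0.72 * 0.67)
= 0.52 / sqrt(0.4824)
= 0.52 / 0.69455
r_corrected = 0.7487

0.7487


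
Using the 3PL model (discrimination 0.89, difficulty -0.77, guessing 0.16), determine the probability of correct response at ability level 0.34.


logit = 0.89*(0.34 - -0.77) = 0.9879
P* = 1/(1 + exp(-0.9879)) = 0.7287
P = 0.16 + (1 - 0.16) * 0.7287
P = 0.7721

0.7721


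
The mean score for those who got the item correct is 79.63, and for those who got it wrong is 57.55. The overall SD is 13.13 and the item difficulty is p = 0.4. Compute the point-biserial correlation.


q = 1 - p = 0.6
rpb = ((M1 - M0) / SD) * sqrt(p * q)
rpb = ((79.63 - 57.55) / 13.13) * sqrt(0.4 * 0.6)
rpb = 0.8238

0.8238


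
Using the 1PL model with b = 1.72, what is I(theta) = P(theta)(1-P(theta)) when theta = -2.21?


P = 1/(1+exp(-(-2.21-1.72))) = 0.0193
I = P*(1-P) = 0.0193 * 0.9807
I = 0.0189

0.0189


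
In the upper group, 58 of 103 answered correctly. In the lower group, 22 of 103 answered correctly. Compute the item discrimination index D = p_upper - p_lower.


p_upper = 58/103 = 0.5631
p_lower = 22/103 = 0.2136
D = 0.5631 - 0.2136 = 0.3495

0.3495


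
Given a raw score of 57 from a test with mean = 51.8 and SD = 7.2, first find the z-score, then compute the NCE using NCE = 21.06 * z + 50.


z = (X - mean) / SD = (57 - 51.8) / 7.2
z = 5.2 / 7.2
z = 0.7222
NCE = NCE = 21.06z + 50
Carry z at full precision (z = 5.2 / 7.2) into the conversion:
NCE = 21.06 * (5.2 / 7.2) + 50 = 109.512 / 7.2 + 50
NCE = 15.21 + 50
NCE = 65.21

65.21


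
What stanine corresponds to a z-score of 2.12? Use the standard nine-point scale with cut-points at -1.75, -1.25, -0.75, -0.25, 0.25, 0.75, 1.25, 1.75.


Stanine boundaries: [-1.75, -1.25, -0.75, -0.25, 0.25, 0.75, 1.25, 1.75]
z = 2.12
Check each boundary:
  z >= -1.75 -> could be stanine 2
  z >= -1.25 -> could be stanine 3
  z >= -0.75 -> could be stanine 4
  z >= -0.25 -> could be stanine 5
  z >= 0.25 -> could be stanine 6
  z >= 0.75 -> could be stanine 7
  z >= 1.25 -> could be stanine 8
  z >= 1.75 -> could be stanine 9
Highest qualifying boundary gives stanine = 9

9


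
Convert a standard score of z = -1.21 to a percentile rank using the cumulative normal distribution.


CDF(z) = 0.5 * (1 + erf(z/sqrt(2)))
erf(-0.8556) = -0.7737
CDF = 0.1131
Percentile rank = 0.1131 * 100 = 11.31

11.31


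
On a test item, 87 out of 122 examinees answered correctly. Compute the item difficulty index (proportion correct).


Item difficulty p = number correct / total examinees
p = 87 / 122
p = 0.7131

0.7131


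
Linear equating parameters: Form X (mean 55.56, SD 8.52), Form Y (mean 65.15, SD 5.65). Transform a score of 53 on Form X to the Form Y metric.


slope = SD_Y / SD_X = 5.65 / 8.52 ~ 0.6631
intercept = mean_Y - slope * mean_X = 65.15 - (5.65 / 8.52) * 55.56 ~ 28.3056
Y = slope * X + intercept. To avoid rounding drift from the rounded slope/intercept, evaluate the equivalent form Y = mean_Y + SD_Y * (X - mean_X) / SD_X at full precision:
Y = 65.15 + 5.65 * (53 - 55.56) / 8.52
Y = 65.15 - 5.65 * 2.56 / 8.52
Y = 65.15 - 14.464 / 8.52
Y = 65.15 - 1.6977
Y = 63.4523

63.4523


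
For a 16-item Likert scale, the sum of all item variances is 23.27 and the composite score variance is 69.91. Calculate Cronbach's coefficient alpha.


alpha = (k/(k-1)) * (1 - sum(si^2)/s_total^2)
= (16/15) * (1 - 23.27/69.91)
alpha = 0.7116

0.7116


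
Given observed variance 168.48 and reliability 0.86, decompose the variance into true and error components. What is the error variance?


var_true = rxx * var_obs = 0.86 * 168.48 = 144.8928
var_error = var_obs - var_true
var_error = 168.48 - 144.8928
var_error = 23.5872

23.5872


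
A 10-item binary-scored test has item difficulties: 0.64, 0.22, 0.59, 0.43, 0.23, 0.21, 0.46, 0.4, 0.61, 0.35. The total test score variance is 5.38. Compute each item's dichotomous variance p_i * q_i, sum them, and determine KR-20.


For each item, compute p_i * q_i:
  Item 1: 0.64 * 0.36 = 0.2304
  Item 2: 0.22 * 0.78 = 0.1716
  Item 3: 0.59 * 0.41 = 0.2419
  Item 4: 0.43 * 0.57 = 0.2451
  Item 5: 0.23 * 0.77 = 0.1771
  Item 6: 0.21 * 0.79 = 0.1659
  Item 7: 0.46 * 0.54 = 0.2484
  Item 8: 0.4 * 0.6 = 0.24
  Item 9: 0.61 * 0.39 = 0.2379
  Item 10: 0.35 * 0.65 = 0.2275
Sum(p_i * q_i) = 0.2304 + 0.1716 + 0.2419 + 0.2451 + 0.1771 + 0.1659 + 0.2484 + 0.24 + 0.2379 + 0.2275 = 2.1858
KR-20 = (k/(k-1)) * (1 - Sum(p_i*q_i) / Var_total)
= (10/9) * (1 - 2.1858/5.38)
= 1.1111 * 0.5937
KR-20 = 0.6597

0.6597


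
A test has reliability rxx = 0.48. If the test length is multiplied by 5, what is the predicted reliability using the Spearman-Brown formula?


r_new = (n * rxx) / (1 + (n-1) * rxx)
r_new = (5 * 0.48) / (1 + 4 * 0.48)
r_new = 2.4 / 2.92
r_new = 0.8219

0.8219


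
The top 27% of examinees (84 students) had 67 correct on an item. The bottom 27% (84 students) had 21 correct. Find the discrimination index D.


p_upper = 67/84 = 0.7976
p_lower = 21/84 = 0.25
D = 0.7976 - 0.25 = 0.5476

0.5476


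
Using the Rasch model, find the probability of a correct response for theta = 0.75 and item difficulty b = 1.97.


theta - b = 0.75 - 1.97 = -1.22
exp(-(theta - b)) = exp(1.22) = 3.3872
P = 1 / (1 + 3.3872)
P = 0.2279

0.2279


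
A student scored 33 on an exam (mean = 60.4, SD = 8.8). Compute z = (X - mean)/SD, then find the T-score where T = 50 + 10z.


z = (X - mean) / SD = (33 - 60.4) / 8.8
z = -27.4 / 8.8
z = -3.1136
T-score = T = 50 + 10z
Carry z at full precision (z = -27.4 / 8.8) into the conversion:
T-score = 50 + 10 * (-27.4 / 8.8) = 50 + -274 / 8.8
T-score = 50 + -31.1364
T-score = 18.8636

18.8636


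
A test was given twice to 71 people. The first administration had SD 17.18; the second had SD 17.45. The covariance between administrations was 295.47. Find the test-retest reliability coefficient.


r = cov(X,Y) / (SD_X * SD_Y)
r = 295.47 / (17.18 * 17.45)
r = 295.47 / 299.791
r = 0.9856

0.9856


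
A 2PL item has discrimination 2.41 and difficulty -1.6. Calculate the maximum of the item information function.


For 2PL, max info at theta = b = -1.6
I_max = a^2 / 4 = 2.41^2 / 4
= 5.8081 / 4
I_max = 1.452

1.452


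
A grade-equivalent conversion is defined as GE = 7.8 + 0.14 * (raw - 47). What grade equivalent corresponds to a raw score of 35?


raw - median = 35 - 47 = -12
slope * diff = 0.14 * -12 = -1.68
GE = 7.8 + -1.68
GE = 6.12

6.12


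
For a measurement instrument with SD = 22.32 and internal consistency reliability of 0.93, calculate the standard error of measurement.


SEM = SD * sqrt(1 - rxx)
SEM = 22.32 * sqrt(1 - 0.93)
SEM = 22.32 * sqrt(0.07) = 22.32 * 0.264575
SEM = 5.9053

5.9053


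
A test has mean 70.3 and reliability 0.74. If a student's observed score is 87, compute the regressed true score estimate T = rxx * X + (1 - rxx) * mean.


T_est = rxx * X + (1 - rxx) * mean
T_est = 0.74 * 87 + 0.26 * 70.3
T_est = 64.38 + 18.278
T_est = 82.658

82.658


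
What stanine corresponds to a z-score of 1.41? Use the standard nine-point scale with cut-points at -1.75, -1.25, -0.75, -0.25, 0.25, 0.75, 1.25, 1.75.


Stanine boundaries: [-1.75, -1.25, -0.75, -0.25, 0.25, 0.75, 1.25, 1.75]
z = 1.41
Check each boundary:
  z >= -1.75 -> could be stanine 2
  z >= -1.25 -> could be stanine 3
  z >= -0.75 -> could be stanine 4
  z >= -0.25 -> could be stanine 5
  z >= 0.25 -> could be stanine 6
  z >= 0.75 -> could be stanine 7
  z >= 1.25 -> could be stanine 8
  z < 1.75
Highest qualifying boundary gives stanine = 8

8


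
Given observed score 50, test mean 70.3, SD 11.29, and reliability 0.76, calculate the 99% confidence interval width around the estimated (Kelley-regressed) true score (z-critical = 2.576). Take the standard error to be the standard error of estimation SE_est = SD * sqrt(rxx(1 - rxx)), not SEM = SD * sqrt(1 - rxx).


True score estimate = 0.76*50 + 0.24*70.3 = 54.872
SE_est = SD * sqrt(rxx * (1 - rxx)) = 11.29 * sqrt(0.76 * 0.24) = 11.29 * sqrt(0.1824) = 4.821769
CI = T_est +/- z * SE_est, so width = 2 * z * SE_est = 2 * 2.576 * 4.821769
Width = 24.8418

24.8418


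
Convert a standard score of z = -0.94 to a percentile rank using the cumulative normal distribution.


CDF(z) = 0.5 * (1 + erf(z/sqrt(2)))
erf(-0.6647) = -0.6528
CDF = 0.1736
Percentile rank = 0.1736 * 100 = 17.36

17.36


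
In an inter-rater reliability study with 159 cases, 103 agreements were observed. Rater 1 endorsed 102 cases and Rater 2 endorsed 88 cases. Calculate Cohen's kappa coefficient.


P_o = 103/159 = 0.647799
P_e = (102*88 + 57*71) / 25281 = 0.51513
kappa = (P_o - P_e) / (1 - P_e)
kappa = (0.647799 - 0.51513) / (1 - 0.51513)
kappa = 0.2736

0.2736


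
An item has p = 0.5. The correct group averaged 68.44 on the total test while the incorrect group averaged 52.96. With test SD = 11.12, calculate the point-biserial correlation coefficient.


q = 1 - p = 0.5
rpb = ((M1 - M0) / SD) * sqrt(p * q)
rpb = ((68.44 - 52.96) / 11.12) * sqrt(0.5 * 0.5)
rpb = 0.696

0.696


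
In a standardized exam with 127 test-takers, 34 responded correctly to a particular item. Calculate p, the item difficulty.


Item difficulty p = number correct / total examinees
p = 34 / 127
p = 0.2677

0.2677


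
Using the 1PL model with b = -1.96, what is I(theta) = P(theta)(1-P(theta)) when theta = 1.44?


P = 1/(1+exp(-(1.44--1.96))) = 0.9677
I = P*(1-P) = 0.9677 * 0.0323
I = 0.0313

0.0313


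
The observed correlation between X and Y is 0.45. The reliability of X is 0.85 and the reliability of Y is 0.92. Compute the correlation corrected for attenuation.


r_corrected = rxy / sqrt(rxx * ryy)
= 0.45 / sqrt(0.85 * 0.92)
= 0.45 / sqrt(0.782)
= 0.45 / 0.884308
r_corrected = 0.5089

0.5089


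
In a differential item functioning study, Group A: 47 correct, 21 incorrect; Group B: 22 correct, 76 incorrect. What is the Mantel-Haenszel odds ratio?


Odds_A = 47/21 = 2.2381
Odds_B = 22/76 = 0.2895
OR = Odds_A / Odds_B = 2.2381 / 0.2895
Exactly, OR = (47 * 76) / (21 * 22) = 3572 / 462
OR = 7.7316

7.7316


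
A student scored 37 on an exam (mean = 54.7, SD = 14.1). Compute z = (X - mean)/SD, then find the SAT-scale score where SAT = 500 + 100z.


z = (X - mean) / SD = (37 - 54.7) / 14.1
z = -17.7 / 14.1
z = -1.2553
SAT-scale = SAT = 500 + 100z
Carry z at full precision (z = -17.7 / 14.1) into the conversion:
SAT-scale = 500 + 100 * (-17.7 / 14.1) = 500 + -1770 / 14.1
SAT-scale = 500 + -125.5319
SAT-scale = 374.4681

374.4681


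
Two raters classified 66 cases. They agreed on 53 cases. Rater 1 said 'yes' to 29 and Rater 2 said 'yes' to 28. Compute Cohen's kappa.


P_o = 53/66 = 0.80303
P_e = (29*28 + 37*38) / 4356 = 0.509183
kappa = (P_o - P_e) / (1 - P_e)
kappa = (0.80303 - 0.509183) / (1 - 0.509183)
kappa = 0.5987

0.5987


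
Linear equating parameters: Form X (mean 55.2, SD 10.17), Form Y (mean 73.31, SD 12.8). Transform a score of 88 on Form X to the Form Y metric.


slope = SD_Y / SD_X = 12.8 / 10.17 ~ 1.2586
intercept = mean_Y - slope * mean_X = 73.31 - (12.8 / 10.17) * 55.2 ~ 3.8351
Y = slope * X + intercept. To avoid rounding drift from the rounded slope/intercept, evaluate the equivalent form Y = mean_Y + SD_Y * (X - mean_X) / SD_X at full precision:
Y = 73.31 + 12.8 * (88 - 55.2) / 10.17
Y = 73.31 + 12.8 * 32.8 / 10.17
Y = 73.31 + 419.84 / 10.17
Y = 73.31 + 41.2822
Y = 114.5922

114.5922


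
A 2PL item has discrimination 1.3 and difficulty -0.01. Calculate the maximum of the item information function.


For 2PL, max info at theta = b = -0.01
I_max = a^2 / 4 = 1.3^2 / 4
= 1.69 / 4
I_max = 0.4225

0.4225


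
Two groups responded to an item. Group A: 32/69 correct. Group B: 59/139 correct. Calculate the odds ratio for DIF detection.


Odds_A = 32/37 = 0.8649
Odds_B = 59/80 = 0.7375
OR = Odds_A / Odds_B = 0.8649 / 0.7375
Exactly, OR = (32 * 80) / (37 * 59) = 2560 / 2183
OR = 1.1727

1.1727


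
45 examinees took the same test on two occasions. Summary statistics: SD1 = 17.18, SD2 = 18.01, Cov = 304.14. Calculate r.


r = cov(X,Y) / (SD_X * SD_Y)
r = 304.14 / (17.18 * 18.01)
r = 304.14 / 309.4118
r = 0.983

0.983


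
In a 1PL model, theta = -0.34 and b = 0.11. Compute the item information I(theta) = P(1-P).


P = 1/(1+exp(-(-0.34-0.11))) = 0.3894
I = P*(1-P) = 0.3894 * 0.6106
I = 0.2378

0.2378


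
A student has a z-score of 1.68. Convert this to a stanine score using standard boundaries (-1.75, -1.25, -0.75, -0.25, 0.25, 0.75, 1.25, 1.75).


Stanine boundaries: [-1.75, -1.25, -0.75, -0.25, 0.25, 0.75, 1.25, 1.75]
z = 1.68
Check each boundary:
  z >= -1.75 -> could be stanine 2
  z >= -1.25 -> could be stanine 3
  z >= -0.75 -> could be stanine 4
  z >= -0.25 -> could be stanine 5
  z >= 0.25 -> could be stanine 6
  z >= 0.75 -> could be stanine 7
  z >= 1.25 -> could be stanine 8
  z < 1.75
Highest qualifying boundary gives stanine = 8

8


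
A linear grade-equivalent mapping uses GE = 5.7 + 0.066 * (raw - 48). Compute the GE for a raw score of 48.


raw - median = 48 - 48 = 0
slope * diff = 0.066 * 0 = 0.0
GE = 5.7 + 0.0
GE = 5.7

5.7


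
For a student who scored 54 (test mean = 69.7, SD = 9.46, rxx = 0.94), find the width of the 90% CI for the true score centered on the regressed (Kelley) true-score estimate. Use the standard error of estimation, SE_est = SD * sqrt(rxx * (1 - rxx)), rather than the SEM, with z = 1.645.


True score estimate = 0.94*54 + 0.06*69.7 = 54.942
SE_est = SD * sqrt(rxx * (1 - rxx)) = 9.46 * sqrt(0.94 * 0.06) = 9.46 * sqrt(0.0564) = 2.246626
CI = T_est +/- z * SE_est, so width = 2 * z * SE_est = 2 * 1.645 * 2.246626
Width = 7.3914

7.3914


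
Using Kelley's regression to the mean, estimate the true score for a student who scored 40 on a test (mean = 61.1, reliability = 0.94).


T_est = rxx * X + (1 - rxx) * mean
T_est = 0.94 * 40 + 0.06 * 61.1
T_est = 37.6 + 3.666
T_est = 41.266

41.266


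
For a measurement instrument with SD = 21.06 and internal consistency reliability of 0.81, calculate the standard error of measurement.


SEM = SD * sqrt(1 - rxx)
SEM = 21.06 * sqrt(1 - 0.81)
SEM = 21.06 * sqrt(0.19) = 21.06 * 0.43589
SEM = 9.1798

9.1798


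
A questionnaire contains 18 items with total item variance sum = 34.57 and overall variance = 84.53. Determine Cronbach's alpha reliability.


alpha = (k/(k-1)) * (1 - sum(si^2)/s_total^2)
= (18/17) * (1 - 34.57/84.53)
alpha = 0.6258

0.6258


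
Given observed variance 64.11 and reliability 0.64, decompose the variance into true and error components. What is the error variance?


var_true = rxx * var_obs = 0.64 * 64.11 = 41.0304
var_error = var_obs - var_true
var_error = 64.11 - 41.0304
var_error = 23.0796

23.0796


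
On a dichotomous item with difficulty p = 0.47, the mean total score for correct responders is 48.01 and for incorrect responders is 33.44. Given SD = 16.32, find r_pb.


q = 1 - p = 0.53
rpb = ((M1 - M0) / SD) * sqrt(p * q)
rpb = ((48.01 - 33.44) / 16.32) * sqrt(0.47 * 0.53)
rpb = 0.4456

0.4456


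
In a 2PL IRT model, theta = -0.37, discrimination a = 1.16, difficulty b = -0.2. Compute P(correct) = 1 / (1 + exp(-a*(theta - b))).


a*(theta - b) = 1.16 * (-0.37 - -0.2) = -0.1972
exp(--0.1972) = 1.218
P = 1 / (1 + 1.218)
P = 0.4509

0.4509


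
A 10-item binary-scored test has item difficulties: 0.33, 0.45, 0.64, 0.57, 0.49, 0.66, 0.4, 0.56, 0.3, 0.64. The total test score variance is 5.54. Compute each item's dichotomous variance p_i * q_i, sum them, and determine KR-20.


For each item, compute p_i * q_i:
  Item 1: 0.33 * 0.67 = 0.2211
  Item 2: 0.45 * 0.55 = 0.2475
  Item 3: 0.64 * 0.36 = 0.2304
  Item 4: 0.57 * 0.43 = 0.2451
  Item 5: 0.49 * 0.51 = 0.2499
  Item 6: 0.66 * 0.34 = 0.2244
  Item 7: 0.4 * 0.6 = 0.24
  Item 8: 0.56 * 0.44 = 0.2464
  Item 9: 0.3 * 0.7 = 0.21
  Item 10: 0.64 * 0.36 = 0.2304
Sum(p_i * q_i) = 0.2211 + 0.2475 + 0.2304 + 0.2451 + 0.2499 + 0.2244 + 0.24 + 0.2464 + 0.21 + 0.2304 = 2.3452
KR-20 = (k/(k-1)) * (1 - Sum(p_i*q_i) / Var_total)
= (10/9) * (1 - 2.3452/5.54)
= 1.1111 * 0.5767
KR-20 = 0.6408

0.6408


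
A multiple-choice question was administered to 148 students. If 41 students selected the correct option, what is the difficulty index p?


Item difficulty p = number correct / total examinees
p = 41 / 148
p = 0.277

0.277


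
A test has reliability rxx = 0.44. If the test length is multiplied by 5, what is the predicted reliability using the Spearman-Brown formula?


r_new = (n * rxx) / (1 + (n-1) * rxx)
r_new = (5 * 0.44) / (1 + 4 * 0.44)
r_new = 2.2 / 2.76
r_new = 0.7971

0.7971


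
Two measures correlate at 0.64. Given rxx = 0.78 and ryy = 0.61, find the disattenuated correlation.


r_corrected = rxy / sqrt(rxx * ryy)
= 0.64 / sqrt(0.78 * 0.61)
= 0.64 / sqrt(0.4758)
= 0.64 / 0.689783
r_corrected = 0.9278

0.9278


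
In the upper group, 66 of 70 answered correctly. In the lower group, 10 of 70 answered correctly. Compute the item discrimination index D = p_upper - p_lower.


p_upper = 66/70 = 0.9429
p_lower = 10/70 = 0.1429
D = 0.9429 - 0.1429 = 0.8

0.8


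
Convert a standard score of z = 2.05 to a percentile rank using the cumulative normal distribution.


CDF(z) = 0.5 * (1 + erf(z/sqrt(2)))
erf(1.4496) = 0.9596
CDF = 0.9798
Percentile rank = 0.9798 * 100 = 97.98

97.98


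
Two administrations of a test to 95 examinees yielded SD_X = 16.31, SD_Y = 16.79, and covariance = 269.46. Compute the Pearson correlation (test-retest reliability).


r = cov(X,Y) / (SD_X * SD_Y)
r = 269.46 / (16.31 * 16.79)
r = 269.46 / 273.8449
r = 0.984

0.984


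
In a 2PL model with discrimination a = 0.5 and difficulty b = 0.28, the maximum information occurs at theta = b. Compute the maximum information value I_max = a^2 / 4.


For 2PL, max info at theta = b = 0.28
I_max = a^2 / 4 = 0.5^2 / 4
= 0.25 / 4
I_max = 0.0625

0.0625


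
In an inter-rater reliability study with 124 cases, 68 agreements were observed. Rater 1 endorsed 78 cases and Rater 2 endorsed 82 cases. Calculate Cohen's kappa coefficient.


P_o = 68/124 = 0.548387
P_e = (78*82 + 46*42) / 15376 = 0.541623
kappa = (P_o - P_e) / (1 - P_e)
kappa = (0.548387 - 0.541623) / (1 - 0.541623)
kappa = 0.0148

0.0148


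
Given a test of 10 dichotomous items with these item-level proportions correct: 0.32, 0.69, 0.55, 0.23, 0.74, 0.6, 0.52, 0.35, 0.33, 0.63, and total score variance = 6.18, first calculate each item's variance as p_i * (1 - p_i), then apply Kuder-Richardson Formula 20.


For each item, compute p_i * q_i:
  Item 1: 0.32 * 0.68 = 0.2176
  Item 2: 0.69 * 0.31 = 0.2139
  Item 3: 0.55 * 0.45 = 0.2475
  Item 4: 0.23 * 0.77 = 0.1771
  Item 5: 0.74 * 0.26 = 0.1924
  Item 6: 0.6 * 0.4 = 0.24
  Item 7: 0.52 * 0.48 = 0.2496
  Item 8: 0.35 * 0.65 = 0.2275
  Item 9: 0.33 * 0.67 = 0.2211
  Item 10: 0.63 * 0.37 = 0.2331
Sum(p_i * q_i) = 0.2176 + 0.2139 + 0.2475 + 0.1771 + 0.1924 + 0.24 + 0.2496 + 0.2275 + 0.2211 + 0.2331 = 2.2198
KR-20 = (k/(k-1)) * (1 - Sum(p_i*q_i) / Var_total)
= (10/9) * (1 - 2.2198/6.18)
= 1.1111 * 0.6408
KR-20 = 0.712

0.712


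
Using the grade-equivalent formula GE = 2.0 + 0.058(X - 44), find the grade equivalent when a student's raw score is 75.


raw - median = 75 - 44 = 31
slope * diff = 0.058 * 31 = 1.798
GE = 2.0 + 1.798
GE = 3.798

3.798


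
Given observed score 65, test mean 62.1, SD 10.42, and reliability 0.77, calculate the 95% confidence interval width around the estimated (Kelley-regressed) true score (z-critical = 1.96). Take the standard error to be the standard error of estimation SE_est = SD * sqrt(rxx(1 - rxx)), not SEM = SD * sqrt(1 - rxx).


True score estimate = 0.77*65 + 0.23*62.1 = 64.333
SE_est = SD * sqrt(rxx * (1 - rxx)) = 10.42 * sqrt(0.77 * 0.23) = 10.42 * sqrt(0.1771) = 4.385075
CI = T_est +/- z * SE_est, so width = 2 * z * SE_est = 2 * 1.96 * 4.385075
Width = 17.1895

17.1895


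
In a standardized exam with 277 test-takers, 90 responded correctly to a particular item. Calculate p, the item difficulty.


Item difficulty p = number correct / total examinees
p = 90 / 277
p = 0.3249

0.3249


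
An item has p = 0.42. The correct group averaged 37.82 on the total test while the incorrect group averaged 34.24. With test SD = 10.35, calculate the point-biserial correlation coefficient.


q = 1 - p = 0.58
rpb = ((M1 - M0) / SD) * sqrt(p * q)
rpb = ((37.82 - 34.24) / 10.35) * sqrt(0.42 * 0.58)
rpb = 0.1707

0.1707


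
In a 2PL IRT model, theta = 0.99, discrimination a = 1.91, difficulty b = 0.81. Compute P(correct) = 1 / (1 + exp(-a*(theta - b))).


a*(theta - b) = 1.91 * (0.99 - 0.81) = 0.3438
exp(-0.3438) = 0.7091
P = 1 / (1 + 0.7091)
P = 0.5851

0.5851


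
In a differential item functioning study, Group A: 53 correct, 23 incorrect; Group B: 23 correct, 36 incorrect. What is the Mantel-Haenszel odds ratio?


Odds_A = 53/23 = 2.3043
Odds_B = 23/36 = 0.6389
OR = Odds_A / Odds_B = 2.3043 / 0.6389
Exactly, OR = (53 * 36) / (23 * 23) = 1908 / 529
OR = 3.6068

3.6068


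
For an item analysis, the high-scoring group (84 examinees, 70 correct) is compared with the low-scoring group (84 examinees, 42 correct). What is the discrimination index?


p_upper = 70/84 = 0.8333
p_lower = 42/84 = 0.5
D = 0.8333 - 0.5 = 0.3333

0.3333


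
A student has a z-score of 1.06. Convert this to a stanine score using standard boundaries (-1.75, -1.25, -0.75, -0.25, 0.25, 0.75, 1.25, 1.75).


Stanine boundaries: [-1.75, -1.25, -0.75, -0.25, 0.25, 0.75, 1.25, 1.75]
z = 1.06
Check each boundary:
  z >= -1.75 -> could be stanine 2
  z >= -1.25 -> could be stanine 3
  z >= -0.75 -> could be stanine 4
  z >= -0.25 -> could be stanine 5
  z >= 0.25 -> could be stanine 6
  z >= 0.75 -> could be stanine 7
  z < 1.25
  z < 1.75
Highest qualifying boundary gives stanine = 7

7


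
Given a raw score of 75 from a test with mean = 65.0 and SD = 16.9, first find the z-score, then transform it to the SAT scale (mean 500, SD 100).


z = (X - mean) / SD = (75 - 65.0) / 16.9
z = 10.0 / 16.9
z = 0.5917
SAT-scale = SAT = 500 + 100z
Carry z at full precision (z = 10.0 / 16.9) into the conversion:
SAT-scale = 500 + 100 * (10.0 / 16.9) = 500 + 1000 / 16.9
SAT-scale = 500 + 59.1716
SAT-scale = 559.1716

559.1716


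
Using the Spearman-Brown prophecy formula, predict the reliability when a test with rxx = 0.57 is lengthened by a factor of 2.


r_new = (n * rxx) / (1 + (n-1) * rxx)
r_new = (2 * 0.57) / (1 + 1 * 0.57)
r_new = 1.14 / 1.57
r_new = 0.7261

0.7261


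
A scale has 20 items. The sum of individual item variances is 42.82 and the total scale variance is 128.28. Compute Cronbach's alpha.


alpha = (k/(k-1)) * (1 - sum(si^2)/s_total^2)
= (20/19) * (1 - 42.82/128.28)
alpha = 0.7013

0.7013


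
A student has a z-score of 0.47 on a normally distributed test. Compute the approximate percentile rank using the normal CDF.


CDF(z) = 0.5 * (1 + erf(z/sqrt(2)))
erf(0.3323) = 0.3616
CDF = 0.6808
Percentile rank = 0.6808 * 100 = 68.08

68.08


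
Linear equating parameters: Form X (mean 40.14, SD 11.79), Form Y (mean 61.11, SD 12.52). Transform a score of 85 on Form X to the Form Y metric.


slope = SD_Y / SD_X = 12.52 / 11.79 ~ 1.0619
intercept = mean_Y - slope * mean_X = 61.11 - (12.52 / 11.79) * 40.14 ~ 18.4847
Y = slope * X + intercept. To avoid rounding drift from the rounded slope/intercept, evaluate the equivalent form Y = mean_Y + SD_Y * (X - mean_X) / SD_X at full precision:
Y = 61.11 + 12.52 * (85 - 40.14) / 11.79
Y = 61.11 + 12.52 * 44.86 / 11.79
Y = 61.11 + 561.6472 / 11.79
Y = 61.11 + 47.6376
Y = 108.7476

108.7476


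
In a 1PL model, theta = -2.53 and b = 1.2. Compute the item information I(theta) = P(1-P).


P = 1/(1+exp(-(-2.53-1.2))) = 0.0234
I = P*(1-P) = 0.0234 * 0.9766
I = 0.0229

0.0229


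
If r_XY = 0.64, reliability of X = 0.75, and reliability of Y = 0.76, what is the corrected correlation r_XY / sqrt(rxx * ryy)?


r_corrected = rxy / sqrt(rxx * ryy)
= 0.64 / sqrt(0.75 * 0.76)
= 0.64 / sqrt(0.57)
= 0.64 / 0.754983
r_corrected = 0.8477

0.8477


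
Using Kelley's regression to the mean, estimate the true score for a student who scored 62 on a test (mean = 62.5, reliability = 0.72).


T_est = rxx * X + (1 - rxx) * mean
T_est = 0.72 * 62 + 0.28 * 62.5
T_est = 44.64 + 17.5
T_est = 62.14

62.14


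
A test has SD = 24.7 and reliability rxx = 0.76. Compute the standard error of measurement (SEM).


SEM = SD * sqrt(1 - rxx)
SEM = 24.7 * sqrt(1 - 0.76)
SEM = 24.7 * sqrt(0.24) = 24.7 * 0.489898
SEM = 12.1005

12.1005


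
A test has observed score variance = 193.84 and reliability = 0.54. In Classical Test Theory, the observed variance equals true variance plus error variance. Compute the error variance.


var_true = rxx * var_obs = 0.54 * 193.84 = 104.6736
var_error = var_obs - var_true
var_error = 193.84 - 104.6736
var_error = 89.1664

89.1664


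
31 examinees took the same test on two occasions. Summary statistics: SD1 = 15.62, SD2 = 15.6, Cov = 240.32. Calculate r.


r = cov(X,Y) / (SD_X * SD_Y)
r = 240.32 / (15.62 * 15.6)
r = 240.32 / 243.672
r = 0.9862

0.9862


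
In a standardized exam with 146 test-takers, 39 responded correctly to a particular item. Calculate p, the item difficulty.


Item difficulty p = number correct / total examinees
p = 39 / 146
p = 0.2671

0.2671


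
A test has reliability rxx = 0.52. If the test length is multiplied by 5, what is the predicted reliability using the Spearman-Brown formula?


r_new = (n * rxx) / (1 + (n-1) * rxx)
r_new = (5 * 0.52) / (1 + 4 * 0.52)
r_new = 2.6 / 3.08
r_new = 0.8442

0.8442


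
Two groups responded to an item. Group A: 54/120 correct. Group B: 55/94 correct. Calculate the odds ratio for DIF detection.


Odds_A = 54/66 = 0.8182
Odds_B = 55/39 = 1.4103
OR = Odds_A / Odds_B = 0.8182 / 1.4103
Exactly, OR = (54 * 39) / (66 * 55) = 2106 / 3630
OR = 0.5802

0.5802


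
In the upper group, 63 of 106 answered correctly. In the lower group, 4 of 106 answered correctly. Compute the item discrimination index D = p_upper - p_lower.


p_upper = 63/106 = 0.5943
p_lower = 4/106 = 0.0377
D = 0.5943 - 0.0377 = 0.5566

0.5566


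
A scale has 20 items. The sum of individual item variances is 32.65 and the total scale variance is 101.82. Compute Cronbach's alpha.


alpha = (k/(k-1)) * (1 - sum(si^2)/s_total^2)
= (20/19) * (1 - 32.65/101.82)
alpha = 0.7151

0.7151


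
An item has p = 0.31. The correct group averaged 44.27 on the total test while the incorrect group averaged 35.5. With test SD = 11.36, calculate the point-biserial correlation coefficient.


q = 1 - p = 0.69
rpb = ((M1 - M0) / SD) * sqrt(p * q)
rpb = ((44.27 - 35.5) / 11.36) * sqrt(0.31 * 0.69)
rpb = 0.357

0.357


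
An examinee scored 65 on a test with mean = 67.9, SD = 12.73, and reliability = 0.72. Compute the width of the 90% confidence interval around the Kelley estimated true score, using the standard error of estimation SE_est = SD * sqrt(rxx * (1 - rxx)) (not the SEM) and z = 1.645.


True score estimate = 0.72*65 + 0.28*67.9 = 65.812
SE_est = SD * sqrt(rxx * (1 - rxx)) = 12.73 * sqrt(0.72 * 0.28) = 12.73 * sqrt(0.2016) = 5.715756
CI = T_est +/- z * SE_est, so width = 2 * z * SE_est = 2 * 1.645 * 5.715756
Width = 18.8048

18.8048


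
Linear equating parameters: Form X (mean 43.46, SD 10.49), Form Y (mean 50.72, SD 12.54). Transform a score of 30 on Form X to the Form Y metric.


slope = SD_Y / SD_X = 12.54 / 10.49 ~ 1.1954
intercept = mean_Y - slope * mean_X = 50.72 - (12.54 / 10.49) * 43.46 ~ -1.2331
Y = slope * X + intercept. To avoid rounding drift from the rounded slope/intercept, evaluate the equivalent form Y = mean_Y + SD_Y * (X - mean_X) / SD_X at full precision:
Y = 50.72 + 12.54 * (30 - 43.46) / 10.49
Y = 50.72 - 12.54 * 13.46 / 10.49
Y = 50.72 - 168.7884 / 10.49
Y = 50.72 - 16.0904
Y = 34.6296

34.6296


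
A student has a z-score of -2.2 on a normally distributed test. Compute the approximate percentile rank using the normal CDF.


CDF(z) = 0.5 * (1 + erf(z/sqrt(2)))
erf(-1.5556) = -0.9722
CDF = 0.0139
Percentile rank = 0.0139 * 100 = 1.39

1.39
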